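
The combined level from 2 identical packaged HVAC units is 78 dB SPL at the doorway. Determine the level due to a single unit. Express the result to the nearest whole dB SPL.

75 dB SPL

2 equal contributions raise the level by 10·log₁₀ 2 = 3.010 dB, so each unit alone gives 78 − 3.010.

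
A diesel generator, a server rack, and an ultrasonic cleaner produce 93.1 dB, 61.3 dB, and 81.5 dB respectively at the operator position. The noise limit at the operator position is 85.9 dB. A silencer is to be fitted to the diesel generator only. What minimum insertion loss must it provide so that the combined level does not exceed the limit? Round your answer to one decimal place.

9.2 dB

The untreated sources together contribute 10^(61.3/10) + 10^(81.5/10) = 1.426e+08, i.e. 81.54 dB.
The limit corresponds to 10^(85.9/10) = 3.890e+08; subtracting the fixed part leaves 2.464e+08 for the diesel generator, i.e. 83.92 dB.
Required insertion loss = 93.1 − 83.92 = 9.18 dB.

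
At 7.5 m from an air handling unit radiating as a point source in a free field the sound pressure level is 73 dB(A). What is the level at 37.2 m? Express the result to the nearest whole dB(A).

Spherical spreading from a point source gives a 20·log₁₀(r₂/r₁) drop.
L₂ = 73 − 20·log₁₀(37.2/7.5) = 73 − 13.910 = 59.09 dB(A).

59 dB(A)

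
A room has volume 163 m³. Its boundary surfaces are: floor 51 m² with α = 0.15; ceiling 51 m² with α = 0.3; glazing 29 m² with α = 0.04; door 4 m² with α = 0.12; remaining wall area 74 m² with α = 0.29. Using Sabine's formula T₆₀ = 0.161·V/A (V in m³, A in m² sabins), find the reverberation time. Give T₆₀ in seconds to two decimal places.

0.57 s

A = Σ Sᵢαᵢ = 51·0.15 + 51·0.3 + 29·0.04 + 4·0.12 + 74·0.29 = 46.05 m².
T₆₀ = 0.161·V/A = 0.161·163/46.05 = 0.570 s.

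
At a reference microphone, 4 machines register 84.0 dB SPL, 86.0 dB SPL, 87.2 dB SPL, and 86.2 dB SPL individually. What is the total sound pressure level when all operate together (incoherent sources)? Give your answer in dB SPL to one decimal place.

92.0 dB SPL

For uncorrelated sources the intensities add, so convert each level to linear form, sum, and take 10·log₁₀ of the total.
Σ 10^(L/10) = 10^(84.0/10) + 10^(86.0/10) + 10^(87.2/10) + 10^(86.2/10) = 1.591e+09.
L_total = 10·log₁₀(1.591e+09) = 92.02 dB SPL.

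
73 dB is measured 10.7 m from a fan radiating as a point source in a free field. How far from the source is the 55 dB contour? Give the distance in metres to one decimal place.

The 18.0 dB drop corresponds to a distance ratio of 10^(18.0/20) for a point source.
r₂ = 10.7·10^((73−55)/20) = 10.7·10^(18.0/20) = 84.99 m.

85.0 m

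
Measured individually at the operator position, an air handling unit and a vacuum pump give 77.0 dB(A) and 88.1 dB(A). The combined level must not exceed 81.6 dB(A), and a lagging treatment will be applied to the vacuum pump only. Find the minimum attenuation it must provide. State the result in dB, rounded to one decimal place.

Everything except the vacuum pump sums to 10^(77.0/10) = 5.012e+07 in linear terms, 77.00 dB(A).
To meet 81.6 dB(A) overall, the treated vacuum pump may contribute at most 10^(81.6/10) − 5.012e+07 = 9.443e+07, i.e. 79.75 dB(A).
So the vacuum pump must be reduced from 88.1 to 79.75 dB(A): IL = 8.35 dB.

8.3 dB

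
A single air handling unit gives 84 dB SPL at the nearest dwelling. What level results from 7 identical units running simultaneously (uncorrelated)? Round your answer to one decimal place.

92.5 dB SPL

L_total = L₁ + 10·log₁₀ N for N identical incoherent sources.
L_total = 84 + 10·log₁₀(7) = 84 + 8.451 = 92.45 dB SPL.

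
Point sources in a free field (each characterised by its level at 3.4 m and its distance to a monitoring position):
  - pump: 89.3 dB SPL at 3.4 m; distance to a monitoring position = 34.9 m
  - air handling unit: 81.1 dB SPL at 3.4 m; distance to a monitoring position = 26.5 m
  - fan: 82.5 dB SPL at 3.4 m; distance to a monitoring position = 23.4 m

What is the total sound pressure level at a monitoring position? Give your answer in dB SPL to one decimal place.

Propagate each source to the receiver with L = L_ref − 20·log₁₀(r/r_ref), then add intensities.
pump: 89.3 − 20·log₁₀(34.9/3.4) = 89.3 − 20.23 = 69.07 dB SPL.
air handling unit: 81.1 − 20·log₁₀(26.5/3.4) = 81.1 − 17.84 = 63.26 dB SPL.
fan: 82.5 − 20·log₁₀(23.4/3.4) = 82.5 − 16.75 = 65.75 dB SPL.
Σ 10^(L/10) = 1.395e+07 → L_total = 10·log₁₀(1.395e+07) = 71.45 dB SPL.

71.4 dB SPL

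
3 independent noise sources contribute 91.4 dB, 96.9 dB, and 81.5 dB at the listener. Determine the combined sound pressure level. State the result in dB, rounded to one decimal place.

98.1 dB

Incoherent sources combine by intensity addition: L_total = 10·log₁₀(Σ 10^(L_i/10)).
Σ 10^(L/10) = 10^(91.4/10) + 10^(96.9/10) + 10^(81.5/10) = 6.419e+09.
L_total = 10·log₁₀(6.419e+09) = 98.07 dB.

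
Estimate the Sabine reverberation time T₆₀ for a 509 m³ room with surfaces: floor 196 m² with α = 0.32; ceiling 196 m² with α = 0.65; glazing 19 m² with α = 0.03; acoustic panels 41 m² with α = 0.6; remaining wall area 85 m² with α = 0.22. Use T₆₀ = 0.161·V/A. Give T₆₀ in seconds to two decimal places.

0.35 s

Total absorption A = 196·0.32 + 196·0.65 + 19·0.03 + 41·0.6 + 85·0.22 = 233.99 m² sabins.
T₆₀ = 0.161 × 509 / 233.99 = 0.350 s.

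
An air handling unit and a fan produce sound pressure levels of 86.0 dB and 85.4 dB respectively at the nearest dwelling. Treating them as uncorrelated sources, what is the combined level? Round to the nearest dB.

For uncorrelated sources the intensities add, so convert each level to linear form, sum, and take 10·log₁₀ of the total.
Σ 10^(L/10) = 10^(86.0/10) + 10^(85.4/10) = 7.448e+08.
L_total = 10·log₁₀(7.448e+08) = 88.72 dB.

89 dB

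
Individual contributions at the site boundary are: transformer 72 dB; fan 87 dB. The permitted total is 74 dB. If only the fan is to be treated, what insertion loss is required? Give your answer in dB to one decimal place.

Fixed contribution from the other source: Σ 10^(L/10) = 10^(72/10) = 1.585e+07 (72.00 dB).
To meet 74 dB overall, the treated fan may contribute at most 10^(74/10) − 1.585e+07 = 9.270e+06, i.e. 69.67 dB.
So the fan must be reduced from 87 to 69.67 dB: IL = 17.33 dB.

17.3 dB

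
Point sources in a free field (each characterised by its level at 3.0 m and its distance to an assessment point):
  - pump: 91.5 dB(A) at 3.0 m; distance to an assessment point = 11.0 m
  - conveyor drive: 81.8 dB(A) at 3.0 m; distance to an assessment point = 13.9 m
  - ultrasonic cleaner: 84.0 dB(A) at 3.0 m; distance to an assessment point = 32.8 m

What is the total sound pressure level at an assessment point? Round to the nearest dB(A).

Apply inverse-square spreading to bring every level to the receiver, then sum 10^(L/10).
pump: 91.5 − 20·log₁₀(11.0/3.0) = 91.5 − 11.29 = 80.21 dB(A).
conveyor drive: 81.8 − 20·log₁₀(13.9/3.0) = 81.8 − 13.32 = 68.48 dB(A).
ultrasonic cleaner: 84.0 − 20·log₁₀(32.8/3.0) = 84.0 − 20.78 = 63.22 dB(A).
Σ 10^(L/10) = 1.142e+08 → L_total = 10·log₁₀(1.142e+08) = 80.58 dB(A).

81 dB(A)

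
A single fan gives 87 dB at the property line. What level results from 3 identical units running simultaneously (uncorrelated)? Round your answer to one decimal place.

91.8 dB

L_total = L₁ + 10·log₁₀ N for N identical incoherent sources.
L_total = 87 + 10·log₁₀(3) = 87 + 4.771 = 91.77 dB.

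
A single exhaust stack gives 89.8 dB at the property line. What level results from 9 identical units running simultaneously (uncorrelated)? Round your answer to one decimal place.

99.3 dB

With 9 equal, uncorrelated contributions the intensity is 9× that of one unit, giving a rise of 10·log₁₀ 9.
L_total = 89.8 + 10·log₁₀(9) = 89.8 + 9.542 = 99.34 dB.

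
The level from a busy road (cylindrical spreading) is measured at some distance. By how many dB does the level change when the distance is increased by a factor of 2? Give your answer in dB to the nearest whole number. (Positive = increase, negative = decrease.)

A line source loses 3 dB per doubling of distance; generally ΔL = −10·log₁₀(r₂/r₁).
ΔL = −10·log₁₀(2) = -3.01 dB.

-3 dB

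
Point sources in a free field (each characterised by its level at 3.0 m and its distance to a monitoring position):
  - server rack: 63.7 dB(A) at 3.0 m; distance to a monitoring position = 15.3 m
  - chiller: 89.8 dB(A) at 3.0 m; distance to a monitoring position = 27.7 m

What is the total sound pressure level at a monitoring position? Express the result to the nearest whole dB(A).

71 dB(A)

Propagate each source to the receiver with L = L_ref − 20·log₁₀(r/r_ref), then add intensities.
server rack: 63.7 − 20·log₁₀(15.3/3.0) = 63.7 − 14.15 = 49.55 dB(A).
chiller: 89.8 − 20·log₁₀(27.7/3.0) = 89.8 − 19.31 = 70.49 dB(A).
Σ 10^(L/10) = 1.129e+07 → L_total = 10·log₁₀(1.129e+07) = 70.53 dB(A).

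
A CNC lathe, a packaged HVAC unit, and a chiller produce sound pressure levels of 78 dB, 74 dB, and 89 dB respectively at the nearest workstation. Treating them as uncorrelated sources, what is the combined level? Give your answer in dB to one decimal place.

For uncorrelated sources the intensities add, so convert each level to linear form, sum, and take 10·log₁₀ of the total.
Σ 10^(L/10) = 10^(78/10) + 10^(74/10) + 10^(89/10) = 8.825e+08.
L_total = 10·log₁₀(8.825e+08) = 89.46 dB.

89.5 dB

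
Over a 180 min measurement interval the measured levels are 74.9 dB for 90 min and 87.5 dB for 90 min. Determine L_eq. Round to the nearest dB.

Weight each interval's intensity by its duration and average over T = 180 min:
Σ tᵢ·10^(Lᵢ/10) = 90·10^(74.9/10) + 90·10^(87.5/10) = 5.339e+10.
L_eq = 10·log₁₀(5.339e+10/180) = 84.72 dB.

85 dB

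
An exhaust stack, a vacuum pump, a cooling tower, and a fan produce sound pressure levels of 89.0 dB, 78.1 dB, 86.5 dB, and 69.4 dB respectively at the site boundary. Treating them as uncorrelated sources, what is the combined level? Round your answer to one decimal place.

Incoherent sources combine by intensity addition: L_total = 10·log₁₀(Σ 10^(L_i/10)).
Σ 10^(L/10) = 10^(89.0/10) + 10^(78.1/10) + 10^(86.5/10) + 10^(69.4/10) = 1.314e+09.
L_total = 10·log₁₀(1.314e+09) = 91.19 dB.

91.2 dB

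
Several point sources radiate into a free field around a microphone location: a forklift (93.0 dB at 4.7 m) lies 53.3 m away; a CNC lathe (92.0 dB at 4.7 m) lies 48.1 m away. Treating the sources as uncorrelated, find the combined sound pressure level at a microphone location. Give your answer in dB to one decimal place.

Propagate each source to the receiver with L = L_ref − 20·log₁₀(r/r_ref), then add intensities.
forklift: 93.0 − 20·log₁₀(53.3/4.7) = 93.0 − 21.09 = 71.91 dB.
CNC lathe: 92.0 − 20·log₁₀(48.1/4.7) = 92.0 − 20.20 = 71.80 dB.
Σ 10^(L/10) = 3.065e+07 → L_total = 10·log₁₀(3.065e+07) = 74.86 dB.

74.9 dB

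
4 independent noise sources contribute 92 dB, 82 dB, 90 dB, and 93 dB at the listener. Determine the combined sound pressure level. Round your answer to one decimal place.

For uncorrelated sources the intensities add, so convert each level to linear form, sum, and take 10·log₁₀ of the total.
Σ 10^(L/10) = 10^(92/10) + 10^(82/10) + 10^(90/10) + 10^(93/10) = 4.739e+09.
L_total = 10·log₁₀(4.739e+09) = 96.76 dB.

96.8 dB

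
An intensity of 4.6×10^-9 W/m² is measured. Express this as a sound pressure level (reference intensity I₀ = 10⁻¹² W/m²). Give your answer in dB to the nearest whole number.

37 dB

I/I₀ = 4.6×10^-9/10⁻¹² = 4.6×10^3, and L = 10·log₁₀(I/I₀).
L = 10·(0.6628 + 3) = 36.63 dB.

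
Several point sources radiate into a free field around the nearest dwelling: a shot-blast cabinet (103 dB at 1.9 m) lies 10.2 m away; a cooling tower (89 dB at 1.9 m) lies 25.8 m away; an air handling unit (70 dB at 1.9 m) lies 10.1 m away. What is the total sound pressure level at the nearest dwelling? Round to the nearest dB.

88 dB

First find each source's level at the receiver (point-source: −20·log₁₀(r/r_ref)), then combine on an intensity basis.
shot-blast cabinet: 103 − 20·log₁₀(10.2/1.9) = 103 − 14.60 = 88.40 dB.
cooling tower: 89 − 20·log₁₀(25.8/1.9) = 89 − 22.66 = 66.34 dB.
air handling unit: 70 − 20·log₁₀(10.1/1.9) = 70 − 14.51 = 55.49 dB.
Σ 10^(L/10) = 6.970e+08 → L_total = 10·log₁₀(6.970e+08) = 88.43 dB.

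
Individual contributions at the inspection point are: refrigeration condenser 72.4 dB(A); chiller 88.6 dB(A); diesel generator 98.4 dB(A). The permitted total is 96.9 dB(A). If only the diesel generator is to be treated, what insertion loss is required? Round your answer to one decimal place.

Fixed contribution from the other sources: Σ 10^(L/10) = 10^(72.4/10) + 10^(88.6/10) = 7.418e+08 (88.70 dB(A)).
To meet 96.9 dB(A) overall, the treated diesel generator may contribute at most 10^(96.9/10) − 7.418e+08 = 4.156e+09, i.e. 96.19 dB(A).
So the diesel generator must be reduced from 98.4 to 96.19 dB(A): IL = 2.21 dB.

2.2 dB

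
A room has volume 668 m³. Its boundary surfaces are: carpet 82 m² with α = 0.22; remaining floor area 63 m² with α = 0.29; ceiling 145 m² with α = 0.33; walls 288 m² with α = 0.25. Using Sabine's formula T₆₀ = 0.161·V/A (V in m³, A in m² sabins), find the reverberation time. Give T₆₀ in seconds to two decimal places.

Summing Sᵢαᵢ: 82·0.22 + 63·0.29 + 145·0.33 + 288·0.25 = 156.16 m².
T₆₀ = 0.161 × 668 / 156.16 = 0.689 s.

0.69 s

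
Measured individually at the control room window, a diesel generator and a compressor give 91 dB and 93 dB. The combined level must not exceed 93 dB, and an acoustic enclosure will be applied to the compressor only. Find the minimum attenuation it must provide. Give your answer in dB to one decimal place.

The untreated sources together contribute 10^(91/10) = 1.259e+09, i.e. 91.00 dB.
The limit corresponds to 10^(93/10) = 1.995e+09; subtracting the fixed part leaves 7.363e+08 for the compressor, i.e. 88.67 dB.
Required insertion loss = 93 − 88.67 = 4.33 dB.

4.3 dB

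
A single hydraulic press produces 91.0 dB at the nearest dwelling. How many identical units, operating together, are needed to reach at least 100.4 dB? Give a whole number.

9

N identical sources give L₁ + 10·log₁₀ N, so require 10·log₁₀ N ≥ 100.4 − 91.0 = 9.4 dB.
N ≥ 10^(9.4/10) = 8.710, so N = 9.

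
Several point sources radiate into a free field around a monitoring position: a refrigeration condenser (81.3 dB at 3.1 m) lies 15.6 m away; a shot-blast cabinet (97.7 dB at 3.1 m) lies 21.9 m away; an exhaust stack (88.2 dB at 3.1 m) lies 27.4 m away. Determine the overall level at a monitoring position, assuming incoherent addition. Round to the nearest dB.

First find each source's level at the receiver (point-source: −20·log₁₀(r/r_ref)), then combine on an intensity basis.
refrigeration condenser: 81.3 − 20·log₁₀(15.6/3.1) = 81.3 − 14.04 = 67.26 dB.
shot-blast cabinet: 97.7 − 20·log₁₀(21.9/3.1) = 97.7 − 16.98 = 80.72 dB.
exhaust stack: 88.2 − 20·log₁₀(27.4/3.1) = 88.2 − 18.93 = 69.27 dB.
Σ 10^(L/10) = 1.318e+08 → L_total = 10·log₁₀(1.318e+08) = 81.20 dB.

81 dB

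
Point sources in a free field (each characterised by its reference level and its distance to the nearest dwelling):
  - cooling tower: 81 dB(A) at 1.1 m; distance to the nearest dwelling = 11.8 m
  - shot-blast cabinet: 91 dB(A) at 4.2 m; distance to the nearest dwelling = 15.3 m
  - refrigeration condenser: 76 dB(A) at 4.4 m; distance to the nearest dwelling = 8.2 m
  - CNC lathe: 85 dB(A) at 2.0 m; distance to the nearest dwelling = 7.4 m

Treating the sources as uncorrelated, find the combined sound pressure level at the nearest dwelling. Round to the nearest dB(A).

First find each source's level at the receiver (point-source: −20·log₁₀(r/r_ref)), then combine on an intensity basis.
cooling tower: 81 − 20·log₁₀(11.8/1.1) = 81 − 20.61 = 60.39 dB(A).
shot-blast cabinet: 91 − 20·log₁₀(15.3/4.2) = 91 − 11.23 = 79.77 dB(A).
refrigeration condenser: 76 − 20·log₁₀(8.2/4.4) = 76 − 5.41 = 70.59 dB(A).
CNC lathe: 85 − 20·log₁₀(7.4/2.0) = 85 − 11.36 = 73.64 dB(A).
Σ 10^(L/10) = 1.305e+08 → L_total = 10·log₁₀(1.305e+08) = 81.16 dB(A).

81 dB(A)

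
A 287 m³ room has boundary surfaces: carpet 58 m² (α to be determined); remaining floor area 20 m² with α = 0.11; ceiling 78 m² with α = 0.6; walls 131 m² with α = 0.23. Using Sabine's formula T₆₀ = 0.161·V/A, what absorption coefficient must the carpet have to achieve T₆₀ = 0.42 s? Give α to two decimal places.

From T₆₀ = 0.161·V/A, the target T₆₀ = 0.42 s needs A = 0.161·287/0.42 = 110.02 m².
Absorption from the other surfaces = 20·0.11 + 78·0.6 + 131·0.23 = 79.13 m², so the carpet must supply 30.89 m² over 58 m².
α = 30.89/58 = 0.533.

0.53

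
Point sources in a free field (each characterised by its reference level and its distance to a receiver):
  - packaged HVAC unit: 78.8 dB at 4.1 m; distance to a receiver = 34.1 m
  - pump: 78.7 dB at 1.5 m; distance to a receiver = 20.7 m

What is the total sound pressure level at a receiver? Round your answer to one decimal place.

First find each source's level at the receiver (point-source: −20·log₁₀(r/r_ref)), then combine on an intensity basis.
packaged HVAC unit: 78.8 − 20·log₁₀(34.1/4.1) = 78.8 − 18.40 = 60.40 dB.
pump: 78.7 − 20·log₁₀(20.7/1.5) = 78.7 − 22.80 = 55.90 dB.
Σ 10^(L/10) = 1.486e+06 → L_total = 10·log₁₀(1.486e+06) = 61.72 dB.

61.7 dB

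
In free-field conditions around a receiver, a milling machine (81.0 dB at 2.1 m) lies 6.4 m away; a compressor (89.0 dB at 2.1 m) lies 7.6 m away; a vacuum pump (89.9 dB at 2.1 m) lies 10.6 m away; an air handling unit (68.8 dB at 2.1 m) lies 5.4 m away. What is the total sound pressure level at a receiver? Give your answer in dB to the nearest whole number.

81 dB

Apply inverse-square spreading to bring every level to the receiver, then sum 10^(L/10).
milling machine: 81.0 − 20·log₁₀(6.4/2.1) = 81.0 − 9.68 = 71.32 dB.
compressor: 89.0 − 20·log₁₀(7.6/2.1) = 89.0 − 11.17 = 77.83 dB.
vacuum pump: 89.9 − 20·log₁₀(10.6/2.1) = 89.9 − 14.06 = 75.84 dB.
air handling unit: 68.8 − 20·log₁₀(5.4/2.1) = 68.8 − 8.20 = 60.60 dB.
Σ 10^(L/10) = 1.137e+08 → L_total = 10·log₁₀(1.137e+08) = 80.56 dB.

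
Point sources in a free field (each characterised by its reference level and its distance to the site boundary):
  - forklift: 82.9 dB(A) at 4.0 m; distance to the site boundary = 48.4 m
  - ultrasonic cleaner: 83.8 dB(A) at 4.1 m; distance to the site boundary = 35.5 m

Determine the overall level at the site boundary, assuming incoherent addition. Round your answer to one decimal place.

First find each source's level at the receiver (point-source: −20·log₁₀(r/r_ref)), then combine on an intensity basis.
forklift: 82.9 − 20·log₁₀(48.4/4.0) = 82.9 − 21.66 = 61.24 dB(A).
ultrasonic cleaner: 83.8 − 20·log₁₀(35.5/4.1) = 83.8 − 18.75 = 65.05 dB(A).
Σ 10^(L/10) = 4.531e+06 → L_total = 10·log₁₀(4.531e+06) = 66.56 dB(A).

66.6 dB(A)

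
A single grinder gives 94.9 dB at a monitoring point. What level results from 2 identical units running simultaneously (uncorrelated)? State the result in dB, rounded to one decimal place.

97.9 dB

With 2 equal, uncorrelated contributions the intensity is 2× that of one unit, giving a rise of 10·log₁₀ 2.
L_total = 94.9 + 10·log₁₀(2) = 94.9 + 3.010 = 97.91 dB.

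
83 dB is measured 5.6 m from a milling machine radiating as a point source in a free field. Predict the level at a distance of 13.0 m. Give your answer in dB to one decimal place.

Spherical spreading from a point source gives a 20·log₁₀(r₂/r₁) drop.
L₂ = 83 − 20·log₁₀(13.0/5.6) = 83 − 7.315 = 75.68 dB.

75.7 dB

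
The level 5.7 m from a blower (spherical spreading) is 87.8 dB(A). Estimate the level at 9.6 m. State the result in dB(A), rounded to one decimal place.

83.3 dB(A)

Spherical spreading from a point source gives a 20·log₁₀(r₂/r₁) drop.
L₂ = 87.8 − 20·log₁₀(9.6/5.7) = 87.8 − 4.528 = 83.27 dB(A).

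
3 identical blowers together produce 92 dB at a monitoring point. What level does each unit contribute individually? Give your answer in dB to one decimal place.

Dividing the total intensity by 3 lowers the level by 10·log₁₀ 3 = 4.771 dB: L₁ = 92 − 4.771.

87.2 dB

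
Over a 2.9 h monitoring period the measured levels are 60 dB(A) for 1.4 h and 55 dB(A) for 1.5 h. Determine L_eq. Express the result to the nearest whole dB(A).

Weight each interval's intensity by its duration and average over T = 2.9 h:
Σ tᵢ·10^(Lᵢ/10) = 1.4·10^(60/10) + 1.5·10^(55/10) = 1.874e+06.
L_eq = 10·log₁₀(1.874e+06/2.9) = 58.10 dB(A).

58 dB(A)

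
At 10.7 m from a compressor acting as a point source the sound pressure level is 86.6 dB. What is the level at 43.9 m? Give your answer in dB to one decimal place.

74.3 dB

Spherical spreading from a point source gives a 20·log₁₀(r₂/r₁) drop.
L₂ = 86.6 − 20·log₁₀(43.9/10.7) = 86.6 − 12.262 = 74.34 dB.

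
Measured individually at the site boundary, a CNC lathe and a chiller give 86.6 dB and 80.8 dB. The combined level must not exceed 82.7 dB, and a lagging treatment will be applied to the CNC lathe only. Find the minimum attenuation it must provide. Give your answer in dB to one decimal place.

8.4 dB

Everything except the CNC lathe sums to 10^(80.8/10) = 1.202e+08 in linear terms, 80.80 dB.
The limit corresponds to 10^(82.7/10) = 1.862e+08; subtracting the fixed part leaves 6.598e+07 for the CNC lathe, i.e. 78.19 dB.
Required insertion loss = 86.6 − 78.19 = 8.41 dB.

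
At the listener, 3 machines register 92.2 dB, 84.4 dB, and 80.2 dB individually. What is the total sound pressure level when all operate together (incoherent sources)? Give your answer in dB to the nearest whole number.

Incoherent sources combine by intensity addition: L_total = 10·log₁₀(Σ 10^(L_i/10)).
Σ 10^(L/10) = 10^(92.2/10) + 10^(84.4/10) + 10^(80.2/10) = 2.040e+09.
L_total = 10·log₁₀(2.040e+09) = 93.10 dB.

93 dB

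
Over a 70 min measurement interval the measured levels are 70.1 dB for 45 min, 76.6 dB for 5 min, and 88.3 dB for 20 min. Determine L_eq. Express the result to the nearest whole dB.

The energy average is taken in the linear domain: L_eq = 10·log₁₀[(Σ tᵢ·10^(Lᵢ/10))/T], T = 70 min.
Σ tᵢ·10^(Lᵢ/10) = 45·10^(70.1/10) + 5·10^(76.6/10) + 20·10^(88.3/10) = 1.421e+10.
L_eq = 10·log₁₀(1.421e+10/70) = 83.08 dB.

83 dB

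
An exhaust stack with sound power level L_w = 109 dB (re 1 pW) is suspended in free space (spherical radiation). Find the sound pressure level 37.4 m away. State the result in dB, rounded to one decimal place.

66.6 dB

L_p = L_w − 10·log₁₀(4π·r²) with r = 37.4 m.
4π·r² = 1.758e+04 m², 10·log₁₀ of that is 42.450 dB.
L_p = 109 − 42.450 = 66.55 dB.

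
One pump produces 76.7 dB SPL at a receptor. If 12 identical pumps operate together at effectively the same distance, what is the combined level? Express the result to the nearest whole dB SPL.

With 12 equal, uncorrelated contributions the intensity is 12× that of one unit, giving a rise of 10·log₁₀ 12.
L_total = 76.7 + 10·log₁₀(12) = 76.7 + 10.792 = 87.49 dB SPL.

87 dB SPL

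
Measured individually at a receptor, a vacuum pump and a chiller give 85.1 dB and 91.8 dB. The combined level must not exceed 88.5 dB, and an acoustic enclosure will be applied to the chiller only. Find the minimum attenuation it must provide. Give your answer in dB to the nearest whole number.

6 dB

Fixed contribution from the other source: Σ 10^(L/10) = 10^(85.1/10) = 3.236e+08 (85.10 dB).
To meet 88.5 dB overall, the treated chiller may contribute at most 10^(88.5/10) − 3.236e+08 = 3.844e+08, i.e. 85.85 dB.
Required insertion loss = 91.8 − 85.85 = 5.95 dB.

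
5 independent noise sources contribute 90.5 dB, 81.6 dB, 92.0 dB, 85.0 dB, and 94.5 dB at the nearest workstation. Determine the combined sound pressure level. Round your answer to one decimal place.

97.8 dB

For uncorrelated sources the intensities add, so convert each level to linear form, sum, and take 10·log₁₀ of the total.
Σ 10^(L/10) = 10^(90.5/10) + 10^(81.6/10) + 10^(92.0/10) + 10^(85.0/10) + 10^(94.5/10) = 5.986e+09.
L_total = 10·log₁₀(5.986e+09) = 97.77 dB.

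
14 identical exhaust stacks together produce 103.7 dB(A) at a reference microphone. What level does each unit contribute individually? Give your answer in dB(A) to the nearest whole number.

For N identical incoherent sources L_total = L₁ + 10·log₁₀ N, so L₁ = 103.7 − 10·log₁₀(14) = 103.7 − 11.461.

92 dB(A)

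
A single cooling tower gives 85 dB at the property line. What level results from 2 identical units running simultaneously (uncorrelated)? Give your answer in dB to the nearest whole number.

88 dB

N identical incoherent sources raise the level by 10·log₁₀ N.
L_total = 85 + 10·log₁₀(2) = 85 + 3.010 = 88.01 dB.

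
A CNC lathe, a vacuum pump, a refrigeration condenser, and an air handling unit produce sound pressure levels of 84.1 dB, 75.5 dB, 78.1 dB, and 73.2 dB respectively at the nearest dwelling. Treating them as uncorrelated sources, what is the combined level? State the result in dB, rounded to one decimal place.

Incoherent sources combine by intensity addition: L_total = 10·log₁₀(Σ 10^(L_i/10)).
Σ 10^(L/10) = 10^(84.1/10) + 10^(75.5/10) + 10^(78.1/10) + 10^(73.2/10) = 3.780e+08.
L_total = 10·log₁₀(3.780e+08) = 85.77 dB.

85.8 dB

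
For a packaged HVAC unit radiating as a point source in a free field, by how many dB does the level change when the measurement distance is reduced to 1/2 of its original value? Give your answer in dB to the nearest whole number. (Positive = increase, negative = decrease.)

+6 dB

With spherical spreading the level changes by −20·log₁₀(r₂/r₁).
ΔL = −20·log₁₀(0.5) = +6.02 dB.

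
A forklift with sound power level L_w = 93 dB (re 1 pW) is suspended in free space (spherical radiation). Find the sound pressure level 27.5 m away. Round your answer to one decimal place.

53.2 dB

L_p = L_w − 10·log₁₀(4π·r²) with r = 27.5 m.
4π·r² = 9503 m², 10·log₁₀ of that is 39.779 dB.
L_p = 93 − 39.779 = 53.22 dB.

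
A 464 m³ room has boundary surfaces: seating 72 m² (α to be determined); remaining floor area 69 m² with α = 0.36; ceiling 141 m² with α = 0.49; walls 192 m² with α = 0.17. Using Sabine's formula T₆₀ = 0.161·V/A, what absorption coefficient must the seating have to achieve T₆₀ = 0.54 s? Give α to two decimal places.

0.16

Required total absorption A = 0.161·464/0.54 = 138.34 m².
Absorption from the other surfaces = 69·0.36 + 141·0.49 + 192·0.17 = 126.57 m², so the seating must supply 11.77 m² over 72 m².
α = 11.77/72 = 0.163.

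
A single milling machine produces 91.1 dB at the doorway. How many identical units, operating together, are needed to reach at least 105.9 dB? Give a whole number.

31

The shortfall is 105.9 − 91.1 = 14.8 dB, and N units add 10·log₁₀ N, so need 10·log₁₀ N ≥ 14.8.
N ≥ 10^(14.8/10) = 30.200, so N = 31.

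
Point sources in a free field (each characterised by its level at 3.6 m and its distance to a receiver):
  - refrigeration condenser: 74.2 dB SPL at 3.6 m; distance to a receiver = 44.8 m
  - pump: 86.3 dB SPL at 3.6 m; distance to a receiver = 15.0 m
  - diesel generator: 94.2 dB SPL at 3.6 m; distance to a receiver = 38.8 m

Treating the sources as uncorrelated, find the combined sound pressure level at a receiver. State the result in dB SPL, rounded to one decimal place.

First find each source's level at the receiver (point-source: −20·log₁₀(r/r_ref)), then combine on an intensity basis.
refrigeration condenser: 74.2 − 20·log₁₀(44.8/3.6) = 74.2 − 21.90 = 52.30 dB SPL.
pump: 86.3 − 20·log₁₀(15.0/3.6) = 86.3 − 12.40 = 73.90 dB SPL.
diesel generator: 94.2 − 20·log₁₀(38.8/3.6) = 94.2 − 20.65 = 73.55 dB SPL.
Σ 10^(L/10) = 4.738e+07 → L_total = 10·log₁₀(4.738e+07) = 76.76 dB SPL.

76.8 dB SPL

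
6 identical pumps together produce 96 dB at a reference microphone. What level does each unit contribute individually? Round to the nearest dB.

6 equal contributions raise the level by 10·log₁₀ 6 = 7.782 dB, so each unit alone gives 96 − 7.782.

88 dB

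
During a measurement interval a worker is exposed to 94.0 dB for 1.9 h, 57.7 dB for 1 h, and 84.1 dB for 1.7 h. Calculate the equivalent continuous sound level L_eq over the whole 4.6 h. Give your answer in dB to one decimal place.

90.5 dB

Weight each interval's intensity by its duration and average over T = 4.6 h:
Σ tᵢ·10^(Lᵢ/10) = 1.9·10^(94.0/10) + 1·10^(57.7/10) + 1.7·10^(84.1/10) = 5.210e+09.
L_eq = 10·log₁₀(5.210e+09/4.6) = 90.54 dB.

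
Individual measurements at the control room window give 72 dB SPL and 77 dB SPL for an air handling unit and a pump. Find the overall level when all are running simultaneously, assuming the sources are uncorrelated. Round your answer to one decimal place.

78.2 dB SPL

Incoherent sources combine by intensity addition: L_total = 10·log₁₀(Σ 10^(L_i/10)).
Σ 10^(L/10) = 10^(72/10) + 10^(77/10) = 6.597e+07.
L_total = 10·log₁₀(6.597e+07) = 78.19 dB SPL.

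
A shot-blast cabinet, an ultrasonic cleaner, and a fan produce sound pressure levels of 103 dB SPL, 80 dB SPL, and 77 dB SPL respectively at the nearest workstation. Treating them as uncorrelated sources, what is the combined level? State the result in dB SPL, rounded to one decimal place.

103.0 dB SPL

Incoherent sources combine by intensity addition: L_total = 10·log₁₀(Σ 10^(L_i/10)).
Σ 10^(L/10) = 10^(103/10) + 10^(80/10) + 10^(77/10) = 2.010e+10.
L_total = 10·log₁₀(2.010e+10) = 103.03 dB SPL.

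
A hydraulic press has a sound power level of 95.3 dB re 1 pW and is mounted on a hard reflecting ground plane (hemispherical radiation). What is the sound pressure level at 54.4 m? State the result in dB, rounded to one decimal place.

52.6 dB

Free-field hemispherical radiation: L_p = L_w − 10·log₁₀(2π·r²), r = 54.4 m.
2π·r² = 1.859e+04 m², 10·log₁₀ of that is 42.694 dB.
L_p = 95.3 − 42.694 = 52.61 dB.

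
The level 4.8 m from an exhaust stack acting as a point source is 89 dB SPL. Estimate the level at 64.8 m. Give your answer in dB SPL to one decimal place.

Spherical spreading from a point source gives a 20·log₁₀(r₂/r₁) drop.
L₂ = 89 − 20·log₁₀(64.8/4.8) = 89 − 22.607 = 66.39 dB SPL.

66.4 dB SPL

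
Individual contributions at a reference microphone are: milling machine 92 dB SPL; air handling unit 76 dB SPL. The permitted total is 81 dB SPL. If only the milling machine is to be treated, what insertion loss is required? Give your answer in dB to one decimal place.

12.7 dB

Fixed contribution from the other source: Σ 10^(L/10) = 10^(76/10) = 3.981e+07 (76.00 dB SPL).
To meet 81 dB SPL overall, the treated milling machine may contribute at most 10^(81/10) − 3.981e+07 = 8.608e+07, i.e. 79.35 dB SPL.
So the milling machine must be reduced from 92 to 79.35 dB SPL: IL = 12.65 dB.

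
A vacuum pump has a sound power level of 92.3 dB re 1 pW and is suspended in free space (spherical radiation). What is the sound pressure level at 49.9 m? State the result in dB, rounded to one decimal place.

47.3 dB

Free-field spherical radiation: L_p = L_w − 10·log₁₀(4π·r²), r = 49.9 m.
4π·r² = 3.129e+04 m², 10·log₁₀ of that is 44.954 dB.
L_p = 92.3 − 44.954 = 47.35 dB.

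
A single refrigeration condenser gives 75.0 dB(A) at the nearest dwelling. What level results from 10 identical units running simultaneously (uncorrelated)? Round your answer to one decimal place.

L_total = L₁ + 10·log₁₀ N for N identical incoherent sources.
L_total = 75.0 + 10·log₁₀(10) = 75.0 + 10.000 = 85.00 dB(A).

85.0 dB(A)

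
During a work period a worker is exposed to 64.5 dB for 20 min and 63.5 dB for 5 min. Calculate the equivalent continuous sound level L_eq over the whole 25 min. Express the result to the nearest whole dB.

64 dB

Weight each interval's intensity by its duration and average over T = 25 min:
Σ tᵢ·10^(Lᵢ/10) = 20·10^(64.5/10) + 5·10^(63.5/10) = 6.756e+07.
L_eq = 10·log₁₀(6.756e+07/25) = 64.32 dB.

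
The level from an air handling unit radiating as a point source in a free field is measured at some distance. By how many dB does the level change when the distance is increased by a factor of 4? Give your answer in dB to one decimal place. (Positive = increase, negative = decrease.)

-12.0 dB

A point source loses 6 dB per doubling of distance; generally ΔL = −20·log₁₀(r₂/r₁).
ΔL = −20·log₁₀(4) = -12.04 dB.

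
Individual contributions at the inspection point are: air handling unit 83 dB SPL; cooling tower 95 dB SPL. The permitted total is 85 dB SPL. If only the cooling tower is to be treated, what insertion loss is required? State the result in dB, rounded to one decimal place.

Fixed contribution from the other source: Σ 10^(L/10) = 10^(83/10) = 1.995e+08 (83.00 dB SPL).
The limit corresponds to 10^(85/10) = 3.162e+08; subtracting the fixed part leaves 1.167e+08 for the cooling tower, i.e. 80.67 dB SPL.
Required insertion loss = 95 − 80.67 = 14.33 dB.

14.3 dB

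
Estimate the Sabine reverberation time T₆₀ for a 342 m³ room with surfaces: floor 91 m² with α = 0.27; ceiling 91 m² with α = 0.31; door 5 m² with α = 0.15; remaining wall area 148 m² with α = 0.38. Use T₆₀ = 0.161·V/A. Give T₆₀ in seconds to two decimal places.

Summing Sᵢαᵢ: 91·0.27 + 91·0.31 + 5·0.15 + 148·0.38 = 109.77 m².
T₆₀ = 0.161·V/A = 0.161·342/109.77 = 0.502 s.

0.50 s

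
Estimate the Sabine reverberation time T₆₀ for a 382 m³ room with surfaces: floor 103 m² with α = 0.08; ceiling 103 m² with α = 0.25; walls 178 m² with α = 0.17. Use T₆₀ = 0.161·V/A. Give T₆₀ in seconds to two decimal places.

0.96 s

Total absorption A = 103·0.08 + 103·0.25 + 178·0.17 = 64.25 m² sabins.
T₆₀ = 0.161 × 382 / 64.25 = 0.957 s.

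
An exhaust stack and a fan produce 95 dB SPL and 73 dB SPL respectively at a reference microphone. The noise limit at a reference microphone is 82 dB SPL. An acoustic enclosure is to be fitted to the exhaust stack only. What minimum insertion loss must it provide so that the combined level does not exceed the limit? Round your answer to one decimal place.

13.6 dB

The untreated sources together contribute 10^(73/10) = 1.995e+07, i.e. 73.00 dB SPL.
To meet 82 dB SPL overall, the treated exhaust stack may contribute at most 10^(82/10) − 1.995e+07 = 1.385e+08, i.e. 81.42 dB SPL.
Required insertion loss = 95 − 81.42 = 13.58 dB.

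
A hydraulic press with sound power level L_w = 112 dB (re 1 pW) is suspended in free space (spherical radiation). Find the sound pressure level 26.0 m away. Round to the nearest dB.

L_p = L_w − 10·log₁₀(4π·r²) with r = 26.0 m.
4π·r² = 8495 m², 10·log₁₀ of that is 39.292 dB.
L_p = 112 − 39.292 = 72.71 dB.

73 dB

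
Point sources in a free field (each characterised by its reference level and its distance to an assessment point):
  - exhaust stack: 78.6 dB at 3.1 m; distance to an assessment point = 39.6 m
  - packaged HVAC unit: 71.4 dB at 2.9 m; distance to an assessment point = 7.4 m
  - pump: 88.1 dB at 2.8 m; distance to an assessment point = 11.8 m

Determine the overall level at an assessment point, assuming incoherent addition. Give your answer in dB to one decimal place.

Apply inverse-square spreading to bring every level to the receiver, then sum 10^(L/10).
exhaust stack: 78.6 − 20·log₁₀(39.6/3.1) = 78.6 − 22.13 = 56.47 dB.
packaged HVAC unit: 71.4 − 20·log₁₀(7.4/2.9) = 71.4 − 8.14 = 63.26 dB.
pump: 88.1 − 20·log₁₀(11.8/2.8) = 88.1 − 12.49 = 75.61 dB.
Σ 10^(L/10) = 3.892e+07 → L_total = 10·log₁₀(3.892e+07) = 75.90 dB.

75.9 dB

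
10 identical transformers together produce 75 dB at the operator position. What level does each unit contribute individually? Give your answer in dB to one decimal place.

For N identical incoherent sources L_total = L₁ + 10·log₁₀ N, so L₁ = 75 − 10·log₁₀(10) = 75 − 10.000.

65.0 dB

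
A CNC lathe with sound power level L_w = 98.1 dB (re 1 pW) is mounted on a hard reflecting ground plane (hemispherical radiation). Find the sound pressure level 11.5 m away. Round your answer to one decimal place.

Free-field hemispherical radiation: L_p = L_w − 10·log₁₀(2π·r²), r = 11.5 m.
2π·r² = 831 m², 10·log₁₀ of that is 29.196 dB.
L_p = 98.1 − 29.196 = 68.90 dB.

68.9 dB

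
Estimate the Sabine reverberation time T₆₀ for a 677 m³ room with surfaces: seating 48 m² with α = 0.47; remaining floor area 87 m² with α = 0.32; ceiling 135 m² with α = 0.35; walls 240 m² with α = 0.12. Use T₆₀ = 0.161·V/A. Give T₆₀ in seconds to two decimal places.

A = Σ Sᵢαᵢ = 48·0.47 + 87·0.32 + 135·0.35 + 240·0.12 = 126.45 m².
T₆₀ = 0.161·V/A = 0.161·677/126.45 = 0.862 s.

0.86 s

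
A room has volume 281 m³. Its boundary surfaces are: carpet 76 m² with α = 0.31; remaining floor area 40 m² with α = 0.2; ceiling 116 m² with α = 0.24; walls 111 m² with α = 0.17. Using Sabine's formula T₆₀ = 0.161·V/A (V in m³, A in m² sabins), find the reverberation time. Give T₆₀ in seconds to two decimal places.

Total absorption A = 76·0.31 + 40·0.2 + 116·0.24 + 111·0.17 = 78.27 m² sabins.
T₆₀ = 0.161 × 281 / 78.27 = 0.578 s.

0.58 s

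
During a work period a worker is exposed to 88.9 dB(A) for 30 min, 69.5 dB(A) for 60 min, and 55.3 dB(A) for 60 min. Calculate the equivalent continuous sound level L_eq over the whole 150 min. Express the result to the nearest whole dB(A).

82 dB(A)

L_eq = 10·log₁₀[(1/T)·Σ tᵢ·10^(Lᵢ/10)] with T = 150 min.
Σ tᵢ·10^(Lᵢ/10) = 30·10^(88.9/10) + 60·10^(69.5/10) + 60·10^(55.3/10) = 2.384e+10.
L_eq = 10·log₁₀(2.384e+10/150) = 82.01 dB(A).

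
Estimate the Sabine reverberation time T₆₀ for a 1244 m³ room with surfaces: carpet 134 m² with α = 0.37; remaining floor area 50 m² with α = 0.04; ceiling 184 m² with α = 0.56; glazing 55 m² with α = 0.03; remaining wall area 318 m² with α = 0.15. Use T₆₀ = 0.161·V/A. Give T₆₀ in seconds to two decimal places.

0.98 s

A = Σ Sᵢαᵢ = 134·0.37 + 50·0.04 + 184·0.56 + 55·0.03 + 318·0.15 = 203.97 m².
T₆₀ = 0.161 × 1244 / 203.97 = 0.982 s.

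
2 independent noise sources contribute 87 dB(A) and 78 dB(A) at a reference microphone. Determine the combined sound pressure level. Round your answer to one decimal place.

87.5 dB(A)

Incoherent sources combine by intensity addition: L_total = 10·log₁₀(Σ 10^(L_i/10)).
Σ 10^(L/10) = 10^(87/10) + 10^(78/10) = 5.643e+08.
L_total = 10·log₁₀(5.643e+08) = 87.51 dB(A).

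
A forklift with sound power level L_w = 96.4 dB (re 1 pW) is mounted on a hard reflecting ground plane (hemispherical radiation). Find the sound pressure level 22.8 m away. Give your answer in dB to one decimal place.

Free-field hemispherical radiation: L_p = L_w − 10·log₁₀(2π·r²), r = 22.8 m.
2π·r² = 3266 m², 10·log₁₀ of that is 35.140 dB.
L_p = 96.4 − 35.140 = 61.26 dB.

61.3 dB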